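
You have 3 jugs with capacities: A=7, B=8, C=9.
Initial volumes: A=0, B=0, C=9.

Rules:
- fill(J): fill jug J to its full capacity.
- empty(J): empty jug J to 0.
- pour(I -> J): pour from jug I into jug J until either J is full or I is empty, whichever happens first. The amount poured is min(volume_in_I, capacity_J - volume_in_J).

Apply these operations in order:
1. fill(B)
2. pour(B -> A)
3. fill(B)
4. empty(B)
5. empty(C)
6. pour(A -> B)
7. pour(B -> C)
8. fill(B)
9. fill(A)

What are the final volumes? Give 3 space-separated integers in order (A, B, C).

Step 1: fill(B) -> (A=0 B=8 C=9)
Step 2: pour(B -> A) -> (A=7 B=1 C=9)
Step 3: fill(B) -> (A=7 B=8 C=9)
Step 4: empty(B) -> (A=7 B=0 C=9)
Step 5: empty(C) -> (A=7 B=0 C=0)
Step 6: pour(A -> B) -> (A=0 B=7 C=0)
Step 7: pour(B -> C) -> (A=0 B=0 C=7)
Step 8: fill(B) -> (A=0 B=8 C=7)
Step 9: fill(A) -> (A=7 B=8 C=7)

Answer: 7 8 7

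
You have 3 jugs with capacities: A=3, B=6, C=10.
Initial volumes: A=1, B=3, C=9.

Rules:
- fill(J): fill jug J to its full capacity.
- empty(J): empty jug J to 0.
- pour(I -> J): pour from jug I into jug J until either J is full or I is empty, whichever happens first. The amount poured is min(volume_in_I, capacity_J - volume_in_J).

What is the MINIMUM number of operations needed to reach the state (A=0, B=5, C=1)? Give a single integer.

Answer: 4

Derivation:
BFS from (A=1, B=3, C=9). One shortest path:
  1. fill(B) -> (A=1 B=6 C=9)
  2. pour(B -> C) -> (A=1 B=5 C=10)
  3. empty(C) -> (A=1 B=5 C=0)
  4. pour(A -> C) -> (A=0 B=5 C=1)
Reached target in 4 moves.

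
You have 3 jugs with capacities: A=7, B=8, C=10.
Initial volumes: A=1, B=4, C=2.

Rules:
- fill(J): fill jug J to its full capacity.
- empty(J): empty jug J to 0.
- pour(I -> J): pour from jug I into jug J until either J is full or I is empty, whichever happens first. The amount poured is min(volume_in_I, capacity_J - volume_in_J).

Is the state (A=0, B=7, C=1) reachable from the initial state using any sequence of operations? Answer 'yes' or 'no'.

BFS from (A=1, B=4, C=2):
  1. empty(B) -> (A=1 B=0 C=2)
  2. empty(C) -> (A=1 B=0 C=0)
  3. pour(A -> C) -> (A=0 B=0 C=1)
  4. fill(A) -> (A=7 B=0 C=1)
  5. pour(A -> B) -> (A=0 B=7 C=1)
Target reached → yes.

Answer: yes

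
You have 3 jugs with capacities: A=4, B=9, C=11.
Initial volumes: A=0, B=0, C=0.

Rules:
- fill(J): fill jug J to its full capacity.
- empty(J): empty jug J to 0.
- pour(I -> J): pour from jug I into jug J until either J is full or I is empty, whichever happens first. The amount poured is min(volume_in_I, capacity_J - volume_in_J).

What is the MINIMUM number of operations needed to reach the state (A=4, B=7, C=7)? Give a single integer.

BFS from (A=0, B=0, C=0). One shortest path:
  1. fill(B) -> (A=0 B=9 C=0)
  2. pour(B -> C) -> (A=0 B=0 C=9)
  3. fill(B) -> (A=0 B=9 C=9)
  4. pour(B -> C) -> (A=0 B=7 C=11)
  5. pour(C -> A) -> (A=4 B=7 C=7)
Reached target in 5 moves.

Answer: 5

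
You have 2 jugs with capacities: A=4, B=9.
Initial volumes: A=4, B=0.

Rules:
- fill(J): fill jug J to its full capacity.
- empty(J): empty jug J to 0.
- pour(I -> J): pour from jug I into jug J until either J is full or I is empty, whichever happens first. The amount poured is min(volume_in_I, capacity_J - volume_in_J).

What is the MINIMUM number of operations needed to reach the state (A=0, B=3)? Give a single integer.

Answer: 7

Derivation:
BFS from (A=4, B=0). One shortest path:
  1. pour(A -> B) -> (A=0 B=4)
  2. fill(A) -> (A=4 B=4)
  3. pour(A -> B) -> (A=0 B=8)
  4. fill(A) -> (A=4 B=8)
  5. pour(A -> B) -> (A=3 B=9)
  6. empty(B) -> (A=3 B=0)
  7. pour(A -> B) -> (A=0 B=3)
Reached target in 7 moves.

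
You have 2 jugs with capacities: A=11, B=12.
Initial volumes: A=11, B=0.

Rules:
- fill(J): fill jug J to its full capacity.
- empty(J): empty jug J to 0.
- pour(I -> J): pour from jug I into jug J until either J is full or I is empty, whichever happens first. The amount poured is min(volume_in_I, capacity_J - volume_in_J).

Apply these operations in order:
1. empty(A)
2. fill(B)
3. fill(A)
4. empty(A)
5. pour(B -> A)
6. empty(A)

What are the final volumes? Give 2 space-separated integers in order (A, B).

Step 1: empty(A) -> (A=0 B=0)
Step 2: fill(B) -> (A=0 B=12)
Step 3: fill(A) -> (A=11 B=12)
Step 4: empty(A) -> (A=0 B=12)
Step 5: pour(B -> A) -> (A=11 B=1)
Step 6: empty(A) -> (A=0 B=1)

Answer: 0 1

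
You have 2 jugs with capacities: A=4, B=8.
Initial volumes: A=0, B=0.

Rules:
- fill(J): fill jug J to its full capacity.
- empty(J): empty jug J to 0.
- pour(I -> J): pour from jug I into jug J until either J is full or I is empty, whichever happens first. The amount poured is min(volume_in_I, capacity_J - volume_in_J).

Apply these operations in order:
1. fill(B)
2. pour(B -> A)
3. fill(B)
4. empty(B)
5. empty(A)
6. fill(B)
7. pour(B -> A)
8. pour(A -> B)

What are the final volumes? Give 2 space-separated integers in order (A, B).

Step 1: fill(B) -> (A=0 B=8)
Step 2: pour(B -> A) -> (A=4 B=4)
Step 3: fill(B) -> (A=4 B=8)
Step 4: empty(B) -> (A=4 B=0)
Step 5: empty(A) -> (A=0 B=0)
Step 6: fill(B) -> (A=0 B=8)
Step 7: pour(B -> A) -> (A=4 B=4)
Step 8: pour(A -> B) -> (A=0 B=8)

Answer: 0 8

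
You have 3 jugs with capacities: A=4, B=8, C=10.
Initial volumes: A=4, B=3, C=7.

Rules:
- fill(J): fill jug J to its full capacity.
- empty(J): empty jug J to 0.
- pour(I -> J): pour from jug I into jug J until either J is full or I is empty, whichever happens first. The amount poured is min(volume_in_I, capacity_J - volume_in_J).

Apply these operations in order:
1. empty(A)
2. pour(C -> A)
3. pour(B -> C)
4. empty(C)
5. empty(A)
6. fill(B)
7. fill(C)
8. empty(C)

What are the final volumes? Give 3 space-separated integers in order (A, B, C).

Step 1: empty(A) -> (A=0 B=3 C=7)
Step 2: pour(C -> A) -> (A=4 B=3 C=3)
Step 3: pour(B -> C) -> (A=4 B=0 C=6)
Step 4: empty(C) -> (A=4 B=0 C=0)
Step 5: empty(A) -> (A=0 B=0 C=0)
Step 6: fill(B) -> (A=0 B=8 C=0)
Step 7: fill(C) -> (A=0 B=8 C=10)
Step 8: empty(C) -> (A=0 B=8 C=0)

Answer: 0 8 0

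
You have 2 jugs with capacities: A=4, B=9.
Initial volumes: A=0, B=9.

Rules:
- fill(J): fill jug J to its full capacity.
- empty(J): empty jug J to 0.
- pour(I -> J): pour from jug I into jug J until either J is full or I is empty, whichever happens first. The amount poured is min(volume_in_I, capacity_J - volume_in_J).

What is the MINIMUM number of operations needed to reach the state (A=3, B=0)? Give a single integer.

BFS from (A=0, B=9). One shortest path:
  1. fill(A) -> (A=4 B=9)
  2. empty(B) -> (A=4 B=0)
  3. pour(A -> B) -> (A=0 B=4)
  4. fill(A) -> (A=4 B=4)
  5. pour(A -> B) -> (A=0 B=8)
  6. fill(A) -> (A=4 B=8)
  7. pour(A -> B) -> (A=3 B=9)
  8. empty(B) -> (A=3 B=0)
Reached target in 8 moves.

Answer: 8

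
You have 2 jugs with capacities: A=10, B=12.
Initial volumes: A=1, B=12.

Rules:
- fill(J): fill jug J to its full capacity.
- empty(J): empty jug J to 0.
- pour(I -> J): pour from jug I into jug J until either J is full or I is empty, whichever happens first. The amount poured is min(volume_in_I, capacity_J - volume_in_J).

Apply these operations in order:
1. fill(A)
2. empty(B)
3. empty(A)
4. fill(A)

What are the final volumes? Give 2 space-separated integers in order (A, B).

Answer: 10 0

Derivation:
Step 1: fill(A) -> (A=10 B=12)
Step 2: empty(B) -> (A=10 B=0)
Step 3: empty(A) -> (A=0 B=0)
Step 4: fill(A) -> (A=10 B=0)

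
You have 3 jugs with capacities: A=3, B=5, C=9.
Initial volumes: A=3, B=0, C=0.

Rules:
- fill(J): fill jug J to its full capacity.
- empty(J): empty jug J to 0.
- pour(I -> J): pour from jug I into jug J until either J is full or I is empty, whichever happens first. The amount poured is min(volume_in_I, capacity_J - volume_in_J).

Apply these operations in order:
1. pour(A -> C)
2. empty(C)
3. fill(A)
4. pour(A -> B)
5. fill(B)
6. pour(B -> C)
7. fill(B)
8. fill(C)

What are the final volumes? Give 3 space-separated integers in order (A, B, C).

Step 1: pour(A -> C) -> (A=0 B=0 C=3)
Step 2: empty(C) -> (A=0 B=0 C=0)
Step 3: fill(A) -> (A=3 B=0 C=0)
Step 4: pour(A -> B) -> (A=0 B=3 C=0)
Step 5: fill(B) -> (A=0 B=5 C=0)
Step 6: pour(B -> C) -> (A=0 B=0 C=5)
Step 7: fill(B) -> (A=0 B=5 C=5)
Step 8: fill(C) -> (A=0 B=5 C=9)

Answer: 0 5 9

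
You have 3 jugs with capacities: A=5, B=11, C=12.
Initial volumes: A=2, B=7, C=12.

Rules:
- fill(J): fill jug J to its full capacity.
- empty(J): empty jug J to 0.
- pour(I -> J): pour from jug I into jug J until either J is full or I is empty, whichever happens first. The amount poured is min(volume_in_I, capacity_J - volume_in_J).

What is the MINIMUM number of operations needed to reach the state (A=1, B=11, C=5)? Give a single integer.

BFS from (A=2, B=7, C=12). One shortest path:
  1. fill(A) -> (A=5 B=7 C=12)
  2. empty(C) -> (A=5 B=7 C=0)
  3. pour(A -> C) -> (A=0 B=7 C=5)
  4. fill(A) -> (A=5 B=7 C=5)
  5. pour(A -> B) -> (A=1 B=11 C=5)
Reached target in 5 moves.

Answer: 5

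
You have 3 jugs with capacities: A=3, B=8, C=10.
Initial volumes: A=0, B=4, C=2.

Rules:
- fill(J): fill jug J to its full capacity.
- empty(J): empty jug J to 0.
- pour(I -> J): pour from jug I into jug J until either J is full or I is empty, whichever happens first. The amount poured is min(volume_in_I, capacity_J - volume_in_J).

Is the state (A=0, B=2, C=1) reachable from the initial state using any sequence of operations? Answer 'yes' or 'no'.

Answer: yes

Derivation:
BFS from (A=0, B=4, C=2):
  1. pour(B -> A) -> (A=3 B=1 C=2)
  2. empty(A) -> (A=0 B=1 C=2)
  3. pour(B -> A) -> (A=1 B=0 C=2)
  4. pour(C -> B) -> (A=1 B=2 C=0)
  5. pour(A -> C) -> (A=0 B=2 C=1)
Target reached → yes.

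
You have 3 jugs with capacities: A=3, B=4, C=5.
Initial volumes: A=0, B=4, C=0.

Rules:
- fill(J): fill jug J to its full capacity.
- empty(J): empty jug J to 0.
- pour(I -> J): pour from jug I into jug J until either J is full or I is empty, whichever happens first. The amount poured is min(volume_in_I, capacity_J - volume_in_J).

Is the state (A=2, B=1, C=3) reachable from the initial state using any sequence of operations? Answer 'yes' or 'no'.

BFS explored all 96 reachable states.
Reachable set includes: (0,0,0), (0,0,1), (0,0,2), (0,0,3), (0,0,4), (0,0,5), (0,1,0), (0,1,1), (0,1,2), (0,1,3), (0,1,4), (0,1,5) ...
Target (A=2, B=1, C=3) not in reachable set → no.

Answer: no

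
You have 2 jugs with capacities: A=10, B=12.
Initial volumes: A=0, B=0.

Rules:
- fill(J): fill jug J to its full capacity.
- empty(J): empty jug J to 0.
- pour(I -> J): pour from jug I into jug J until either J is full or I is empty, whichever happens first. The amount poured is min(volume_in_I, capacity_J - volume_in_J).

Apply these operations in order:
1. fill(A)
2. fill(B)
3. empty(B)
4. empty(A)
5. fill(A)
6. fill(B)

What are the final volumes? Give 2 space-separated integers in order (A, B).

Step 1: fill(A) -> (A=10 B=0)
Step 2: fill(B) -> (A=10 B=12)
Step 3: empty(B) -> (A=10 B=0)
Step 4: empty(A) -> (A=0 B=0)
Step 5: fill(A) -> (A=10 B=0)
Step 6: fill(B) -> (A=10 B=12)

Answer: 10 12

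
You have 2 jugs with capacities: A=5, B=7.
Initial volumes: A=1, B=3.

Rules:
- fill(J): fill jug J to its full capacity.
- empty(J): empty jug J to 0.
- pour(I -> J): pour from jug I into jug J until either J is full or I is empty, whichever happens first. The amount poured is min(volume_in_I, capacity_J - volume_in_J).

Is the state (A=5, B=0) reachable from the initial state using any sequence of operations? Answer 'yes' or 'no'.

BFS from (A=1, B=3):
  1. fill(A) -> (A=5 B=3)
  2. empty(B) -> (A=5 B=0)
Target reached → yes.

Answer: yes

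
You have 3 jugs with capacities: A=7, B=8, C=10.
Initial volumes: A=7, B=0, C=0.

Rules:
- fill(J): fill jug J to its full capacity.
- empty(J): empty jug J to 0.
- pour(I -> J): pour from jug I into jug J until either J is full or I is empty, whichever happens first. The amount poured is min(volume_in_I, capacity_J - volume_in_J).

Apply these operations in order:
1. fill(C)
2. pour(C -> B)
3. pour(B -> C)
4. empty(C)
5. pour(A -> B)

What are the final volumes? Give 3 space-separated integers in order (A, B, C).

Step 1: fill(C) -> (A=7 B=0 C=10)
Step 2: pour(C -> B) -> (A=7 B=8 C=2)
Step 3: pour(B -> C) -> (A=7 B=0 C=10)
Step 4: empty(C) -> (A=7 B=0 C=0)
Step 5: pour(A -> B) -> (A=0 B=7 C=0)

Answer: 0 7 0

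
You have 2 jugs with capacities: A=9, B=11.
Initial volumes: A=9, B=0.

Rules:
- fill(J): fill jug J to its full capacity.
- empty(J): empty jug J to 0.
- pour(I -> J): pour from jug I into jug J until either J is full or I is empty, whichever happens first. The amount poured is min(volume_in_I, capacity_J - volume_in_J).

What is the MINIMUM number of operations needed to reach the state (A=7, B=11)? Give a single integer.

BFS from (A=9, B=0). One shortest path:
  1. pour(A -> B) -> (A=0 B=9)
  2. fill(A) -> (A=9 B=9)
  3. pour(A -> B) -> (A=7 B=11)
Reached target in 3 moves.

Answer: 3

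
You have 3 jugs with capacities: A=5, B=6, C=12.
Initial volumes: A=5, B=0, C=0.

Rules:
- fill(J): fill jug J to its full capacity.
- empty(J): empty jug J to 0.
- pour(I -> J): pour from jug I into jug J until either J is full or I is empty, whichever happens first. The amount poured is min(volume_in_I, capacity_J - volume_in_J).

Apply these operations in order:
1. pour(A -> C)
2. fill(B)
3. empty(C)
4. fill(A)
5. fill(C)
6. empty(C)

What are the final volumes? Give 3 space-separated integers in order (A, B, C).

Step 1: pour(A -> C) -> (A=0 B=0 C=5)
Step 2: fill(B) -> (A=0 B=6 C=5)
Step 3: empty(C) -> (A=0 B=6 C=0)
Step 4: fill(A) -> (A=5 B=6 C=0)
Step 5: fill(C) -> (A=5 B=6 C=12)
Step 6: empty(C) -> (A=5 B=6 C=0)

Answer: 5 6 0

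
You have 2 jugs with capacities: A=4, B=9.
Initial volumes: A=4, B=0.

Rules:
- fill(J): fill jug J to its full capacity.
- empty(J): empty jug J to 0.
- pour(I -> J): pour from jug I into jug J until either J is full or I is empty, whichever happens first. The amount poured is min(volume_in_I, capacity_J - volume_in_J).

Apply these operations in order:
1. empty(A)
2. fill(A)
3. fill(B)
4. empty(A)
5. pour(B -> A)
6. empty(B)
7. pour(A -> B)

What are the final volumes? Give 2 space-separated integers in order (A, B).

Answer: 0 4

Derivation:
Step 1: empty(A) -> (A=0 B=0)
Step 2: fill(A) -> (A=4 B=0)
Step 3: fill(B) -> (A=4 B=9)
Step 4: empty(A) -> (A=0 B=9)
Step 5: pour(B -> A) -> (A=4 B=5)
Step 6: empty(B) -> (A=4 B=0)
Step 7: pour(A -> B) -> (A=0 B=4)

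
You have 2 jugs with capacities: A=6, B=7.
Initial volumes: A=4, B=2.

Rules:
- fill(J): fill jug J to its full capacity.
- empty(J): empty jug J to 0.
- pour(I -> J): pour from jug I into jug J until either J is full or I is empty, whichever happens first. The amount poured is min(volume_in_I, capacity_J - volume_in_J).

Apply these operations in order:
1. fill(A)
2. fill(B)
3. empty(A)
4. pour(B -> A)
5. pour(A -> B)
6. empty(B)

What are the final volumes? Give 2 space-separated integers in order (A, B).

Step 1: fill(A) -> (A=6 B=2)
Step 2: fill(B) -> (A=6 B=7)
Step 3: empty(A) -> (A=0 B=7)
Step 4: pour(B -> A) -> (A=6 B=1)
Step 5: pour(A -> B) -> (A=0 B=7)
Step 6: empty(B) -> (A=0 B=0)

Answer: 0 0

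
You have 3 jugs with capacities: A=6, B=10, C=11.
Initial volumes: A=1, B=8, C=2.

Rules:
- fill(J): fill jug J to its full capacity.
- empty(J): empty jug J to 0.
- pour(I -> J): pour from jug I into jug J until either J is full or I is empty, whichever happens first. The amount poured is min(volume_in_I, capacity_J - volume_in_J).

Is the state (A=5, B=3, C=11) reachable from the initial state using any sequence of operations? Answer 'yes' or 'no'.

Answer: yes

Derivation:
BFS from (A=1, B=8, C=2):
  1. fill(B) -> (A=1 B=10 C=2)
  2. pour(C -> A) -> (A=3 B=10 C=0)
  3. pour(B -> C) -> (A=3 B=0 C=10)
  4. pour(A -> B) -> (A=0 B=3 C=10)
  5. fill(A) -> (A=6 B=3 C=10)
  6. pour(A -> C) -> (A=5 B=3 C=11)
Target reached → yes.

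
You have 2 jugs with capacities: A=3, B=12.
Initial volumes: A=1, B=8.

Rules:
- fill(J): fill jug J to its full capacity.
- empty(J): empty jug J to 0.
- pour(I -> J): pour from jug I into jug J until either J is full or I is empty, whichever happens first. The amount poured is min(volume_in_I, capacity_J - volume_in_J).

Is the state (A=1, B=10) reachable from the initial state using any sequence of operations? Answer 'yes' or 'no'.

Answer: no

Derivation:
BFS explored all 31 reachable states.
Reachable set includes: (0,0), (0,1), (0,2), (0,3), (0,4), (0,5), (0,6), (0,7), (0,8), (0,9), (0,10), (0,11) ...
Target (A=1, B=10) not in reachable set → no.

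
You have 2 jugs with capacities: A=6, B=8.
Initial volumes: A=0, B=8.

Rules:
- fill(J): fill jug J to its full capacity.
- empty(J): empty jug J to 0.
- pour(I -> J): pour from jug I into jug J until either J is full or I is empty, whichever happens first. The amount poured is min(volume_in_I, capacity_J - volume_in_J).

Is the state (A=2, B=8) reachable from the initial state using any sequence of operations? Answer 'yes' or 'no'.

BFS from (A=0, B=8):
  1. pour(B -> A) -> (A=6 B=2)
  2. empty(A) -> (A=0 B=2)
  3. pour(B -> A) -> (A=2 B=0)
  4. fill(B) -> (A=2 B=8)
Target reached → yes.

Answer: yes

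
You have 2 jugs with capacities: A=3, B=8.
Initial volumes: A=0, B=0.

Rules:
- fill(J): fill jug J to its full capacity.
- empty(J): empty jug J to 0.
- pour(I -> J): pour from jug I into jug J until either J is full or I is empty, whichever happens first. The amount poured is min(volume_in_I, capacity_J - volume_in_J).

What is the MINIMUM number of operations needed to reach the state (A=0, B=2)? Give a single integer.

Answer: 5

Derivation:
BFS from (A=0, B=0). One shortest path:
  1. fill(B) -> (A=0 B=8)
  2. pour(B -> A) -> (A=3 B=5)
  3. empty(A) -> (A=0 B=5)
  4. pour(B -> A) -> (A=3 B=2)
  5. empty(A) -> (A=0 B=2)
Reached target in 5 moves.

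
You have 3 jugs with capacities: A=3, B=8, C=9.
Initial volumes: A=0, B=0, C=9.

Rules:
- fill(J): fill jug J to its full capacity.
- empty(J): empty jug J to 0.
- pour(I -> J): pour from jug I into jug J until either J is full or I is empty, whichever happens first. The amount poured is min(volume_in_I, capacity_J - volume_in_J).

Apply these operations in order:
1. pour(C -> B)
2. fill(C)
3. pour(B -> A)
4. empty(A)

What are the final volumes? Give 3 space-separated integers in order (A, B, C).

Answer: 0 5 9

Derivation:
Step 1: pour(C -> B) -> (A=0 B=8 C=1)
Step 2: fill(C) -> (A=0 B=8 C=9)
Step 3: pour(B -> A) -> (A=3 B=5 C=9)
Step 4: empty(A) -> (A=0 B=5 C=9)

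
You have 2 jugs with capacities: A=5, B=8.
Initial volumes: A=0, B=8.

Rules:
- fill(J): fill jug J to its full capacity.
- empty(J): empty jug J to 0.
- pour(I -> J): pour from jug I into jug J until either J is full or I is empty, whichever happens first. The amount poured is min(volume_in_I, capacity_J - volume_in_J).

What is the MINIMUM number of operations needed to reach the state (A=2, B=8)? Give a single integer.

BFS from (A=0, B=8). One shortest path:
  1. fill(A) -> (A=5 B=8)
  2. empty(B) -> (A=5 B=0)
  3. pour(A -> B) -> (A=0 B=5)
  4. fill(A) -> (A=5 B=5)
  5. pour(A -> B) -> (A=2 B=8)
Reached target in 5 moves.

Answer: 5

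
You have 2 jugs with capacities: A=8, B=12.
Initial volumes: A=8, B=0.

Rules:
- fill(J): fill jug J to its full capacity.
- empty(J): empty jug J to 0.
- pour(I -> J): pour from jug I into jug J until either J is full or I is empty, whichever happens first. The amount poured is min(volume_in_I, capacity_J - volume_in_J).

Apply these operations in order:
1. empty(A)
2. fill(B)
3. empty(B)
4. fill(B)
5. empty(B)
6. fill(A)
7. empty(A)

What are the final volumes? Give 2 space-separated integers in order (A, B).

Step 1: empty(A) -> (A=0 B=0)
Step 2: fill(B) -> (A=0 B=12)
Step 3: empty(B) -> (A=0 B=0)
Step 4: fill(B) -> (A=0 B=12)
Step 5: empty(B) -> (A=0 B=0)
Step 6: fill(A) -> (A=8 B=0)
Step 7: empty(A) -> (A=0 B=0)

Answer: 0 0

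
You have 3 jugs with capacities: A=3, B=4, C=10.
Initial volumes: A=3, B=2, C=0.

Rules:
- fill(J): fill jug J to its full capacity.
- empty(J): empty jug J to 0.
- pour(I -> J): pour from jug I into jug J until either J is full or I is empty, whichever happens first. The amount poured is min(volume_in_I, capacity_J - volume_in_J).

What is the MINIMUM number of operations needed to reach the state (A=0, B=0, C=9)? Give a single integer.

BFS from (A=3, B=2, C=0). One shortest path:
  1. pour(A -> C) -> (A=0 B=2 C=3)
  2. pour(B -> C) -> (A=0 B=0 C=5)
  3. fill(B) -> (A=0 B=4 C=5)
  4. pour(B -> C) -> (A=0 B=0 C=9)
Reached target in 4 moves.

Answer: 4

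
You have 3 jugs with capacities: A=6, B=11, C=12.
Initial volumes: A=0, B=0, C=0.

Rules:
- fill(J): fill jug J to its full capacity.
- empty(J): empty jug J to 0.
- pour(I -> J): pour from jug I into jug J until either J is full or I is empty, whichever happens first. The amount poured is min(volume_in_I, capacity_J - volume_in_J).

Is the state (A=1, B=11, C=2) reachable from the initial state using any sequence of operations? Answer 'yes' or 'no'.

BFS from (A=0, B=0, C=0):
  1. fill(C) -> (A=0 B=0 C=12)
  2. pour(C -> B) -> (A=0 B=11 C=1)
  3. empty(B) -> (A=0 B=0 C=1)
  4. pour(C -> A) -> (A=1 B=0 C=0)
  5. fill(C) -> (A=1 B=0 C=12)
  6. pour(C -> B) -> (A=1 B=11 C=1)
  7. empty(B) -> (A=1 B=0 C=1)
  8. pour(C -> B) -> (A=1 B=1 C=0)
  9. fill(C) -> (A=1 B=1 C=12)
  10. pour(C -> B) -> (A=1 B=11 C=2)
Target reached → yes.

Answer: yes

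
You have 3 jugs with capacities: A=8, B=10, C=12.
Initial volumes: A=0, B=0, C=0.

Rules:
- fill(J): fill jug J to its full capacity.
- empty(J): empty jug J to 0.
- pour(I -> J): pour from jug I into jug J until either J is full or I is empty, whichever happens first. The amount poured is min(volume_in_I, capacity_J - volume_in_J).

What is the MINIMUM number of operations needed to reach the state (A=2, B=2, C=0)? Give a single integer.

Answer: 5

Derivation:
BFS from (A=0, B=0, C=0). One shortest path:
  1. fill(C) -> (A=0 B=0 C=12)
  2. pour(C -> B) -> (A=0 B=10 C=2)
  3. pour(B -> A) -> (A=8 B=2 C=2)
  4. empty(A) -> (A=0 B=2 C=2)
  5. pour(C -> A) -> (A=2 B=2 C=0)
Reached target in 5 moves.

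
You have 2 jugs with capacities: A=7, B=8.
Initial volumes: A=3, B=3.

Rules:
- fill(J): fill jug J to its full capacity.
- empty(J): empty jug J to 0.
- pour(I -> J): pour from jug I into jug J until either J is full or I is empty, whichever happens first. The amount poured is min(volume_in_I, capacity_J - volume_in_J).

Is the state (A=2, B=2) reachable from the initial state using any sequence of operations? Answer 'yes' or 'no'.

Answer: no

Derivation:
BFS explored all 31 reachable states.
Reachable set includes: (0,0), (0,1), (0,2), (0,3), (0,4), (0,5), (0,6), (0,7), (0,8), (1,0), (1,8), (2,0) ...
Target (A=2, B=2) not in reachable set → no.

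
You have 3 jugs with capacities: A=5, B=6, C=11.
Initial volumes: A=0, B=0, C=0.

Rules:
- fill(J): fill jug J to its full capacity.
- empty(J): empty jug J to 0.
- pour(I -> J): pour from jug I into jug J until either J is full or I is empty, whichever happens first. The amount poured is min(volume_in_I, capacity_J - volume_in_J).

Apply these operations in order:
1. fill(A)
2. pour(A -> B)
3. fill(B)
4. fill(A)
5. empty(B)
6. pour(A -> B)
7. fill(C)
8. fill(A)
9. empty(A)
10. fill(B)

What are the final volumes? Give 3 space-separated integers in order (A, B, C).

Step 1: fill(A) -> (A=5 B=0 C=0)
Step 2: pour(A -> B) -> (A=0 B=5 C=0)
Step 3: fill(B) -> (A=0 B=6 C=0)
Step 4: fill(A) -> (A=5 B=6 C=0)
Step 5: empty(B) -> (A=5 B=0 C=0)
Step 6: pour(A -> B) -> (A=0 B=5 C=0)
Step 7: fill(C) -> (A=0 B=5 C=11)
Step 8: fill(A) -> (A=5 B=5 C=11)
Step 9: empty(A) -> (A=0 B=5 C=11)
Step 10: fill(B) -> (A=0 B=6 C=11)

Answer: 0 6 11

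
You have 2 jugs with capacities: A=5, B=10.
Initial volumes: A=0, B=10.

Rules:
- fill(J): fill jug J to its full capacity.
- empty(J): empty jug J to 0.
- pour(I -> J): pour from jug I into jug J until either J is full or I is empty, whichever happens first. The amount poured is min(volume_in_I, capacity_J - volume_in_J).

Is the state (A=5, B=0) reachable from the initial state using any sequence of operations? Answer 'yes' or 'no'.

Answer: yes

Derivation:
BFS from (A=0, B=10):
  1. fill(A) -> (A=5 B=10)
  2. empty(B) -> (A=5 B=0)
Target reached → yes.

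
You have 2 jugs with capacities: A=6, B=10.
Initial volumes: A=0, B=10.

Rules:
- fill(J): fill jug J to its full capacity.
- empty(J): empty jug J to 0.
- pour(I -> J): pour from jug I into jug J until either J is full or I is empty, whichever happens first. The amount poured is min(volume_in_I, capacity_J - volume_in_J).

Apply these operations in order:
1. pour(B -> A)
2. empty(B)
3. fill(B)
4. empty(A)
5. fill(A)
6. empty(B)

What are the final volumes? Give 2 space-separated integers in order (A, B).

Answer: 6 0

Derivation:
Step 1: pour(B -> A) -> (A=6 B=4)
Step 2: empty(B) -> (A=6 B=0)
Step 3: fill(B) -> (A=6 B=10)
Step 4: empty(A) -> (A=0 B=10)
Step 5: fill(A) -> (A=6 B=10)
Step 6: empty(B) -> (A=6 B=0)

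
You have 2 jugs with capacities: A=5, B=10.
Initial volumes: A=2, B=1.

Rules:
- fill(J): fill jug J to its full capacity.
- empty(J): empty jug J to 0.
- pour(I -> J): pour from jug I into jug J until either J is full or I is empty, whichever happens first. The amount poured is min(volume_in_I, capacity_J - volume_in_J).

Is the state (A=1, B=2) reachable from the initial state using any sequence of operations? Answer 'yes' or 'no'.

BFS explored all 25 reachable states.
Reachable set includes: (0,0), (0,1), (0,2), (0,3), (0,5), (0,6), (0,7), (0,8), (0,10), (1,0), (1,10), (2,0) ...
Target (A=1, B=2) not in reachable set → no.

Answer: no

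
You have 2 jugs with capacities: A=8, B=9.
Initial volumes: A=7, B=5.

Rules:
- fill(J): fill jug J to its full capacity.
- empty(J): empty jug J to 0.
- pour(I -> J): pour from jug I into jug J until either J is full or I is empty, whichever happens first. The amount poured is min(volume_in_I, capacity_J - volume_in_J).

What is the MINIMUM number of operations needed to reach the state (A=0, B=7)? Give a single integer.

Answer: 2

Derivation:
BFS from (A=7, B=5). One shortest path:
  1. empty(B) -> (A=7 B=0)
  2. pour(A -> B) -> (A=0 B=7)
Reached target in 2 moves.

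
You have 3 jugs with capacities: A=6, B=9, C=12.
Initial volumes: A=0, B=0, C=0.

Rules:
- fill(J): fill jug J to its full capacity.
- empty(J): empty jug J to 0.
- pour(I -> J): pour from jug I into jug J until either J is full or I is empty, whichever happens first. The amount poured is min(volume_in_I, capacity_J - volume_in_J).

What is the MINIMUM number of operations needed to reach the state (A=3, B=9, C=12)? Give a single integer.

Answer: 4

Derivation:
BFS from (A=0, B=0, C=0). One shortest path:
  1. fill(C) -> (A=0 B=0 C=12)
  2. pour(C -> B) -> (A=0 B=9 C=3)
  3. pour(C -> A) -> (A=3 B=9 C=0)
  4. fill(C) -> (A=3 B=9 C=12)
Reached target in 4 moves.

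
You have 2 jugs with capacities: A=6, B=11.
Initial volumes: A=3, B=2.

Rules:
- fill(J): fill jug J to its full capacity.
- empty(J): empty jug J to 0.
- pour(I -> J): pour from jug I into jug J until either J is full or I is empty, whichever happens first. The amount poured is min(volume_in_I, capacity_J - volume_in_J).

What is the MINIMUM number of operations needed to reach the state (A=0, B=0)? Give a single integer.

Answer: 2

Derivation:
BFS from (A=3, B=2). One shortest path:
  1. empty(A) -> (A=0 B=2)
  2. empty(B) -> (A=0 B=0)
Reached target in 2 moves.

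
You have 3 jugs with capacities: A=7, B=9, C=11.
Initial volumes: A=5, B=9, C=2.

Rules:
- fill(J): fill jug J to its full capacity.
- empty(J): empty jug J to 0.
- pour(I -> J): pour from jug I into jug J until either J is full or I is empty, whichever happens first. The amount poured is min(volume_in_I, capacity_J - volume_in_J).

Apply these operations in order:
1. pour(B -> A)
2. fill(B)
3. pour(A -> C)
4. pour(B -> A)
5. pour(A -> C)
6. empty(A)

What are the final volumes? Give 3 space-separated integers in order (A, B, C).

Answer: 0 2 11

Derivation:
Step 1: pour(B -> A) -> (A=7 B=7 C=2)
Step 2: fill(B) -> (A=7 B=9 C=2)
Step 3: pour(A -> C) -> (A=0 B=9 C=9)
Step 4: pour(B -> A) -> (A=7 B=2 C=9)
Step 5: pour(A -> C) -> (A=5 B=2 C=11)
Step 6: empty(A) -> (A=0 B=2 C=11)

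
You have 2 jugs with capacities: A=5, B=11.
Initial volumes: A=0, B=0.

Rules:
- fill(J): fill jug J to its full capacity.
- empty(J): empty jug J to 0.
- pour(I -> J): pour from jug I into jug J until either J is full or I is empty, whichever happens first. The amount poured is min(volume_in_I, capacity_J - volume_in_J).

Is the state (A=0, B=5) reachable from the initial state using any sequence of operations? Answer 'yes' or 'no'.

BFS from (A=0, B=0):
  1. fill(A) -> (A=5 B=0)
  2. pour(A -> B) -> (A=0 B=5)
Target reached → yes.

Answer: yes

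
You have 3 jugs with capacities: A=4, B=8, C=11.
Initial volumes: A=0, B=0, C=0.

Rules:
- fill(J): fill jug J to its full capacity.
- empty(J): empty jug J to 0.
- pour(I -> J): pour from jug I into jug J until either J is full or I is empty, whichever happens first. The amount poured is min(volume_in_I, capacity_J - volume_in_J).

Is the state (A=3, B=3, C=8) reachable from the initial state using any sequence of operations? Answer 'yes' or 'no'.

BFS explored all 330 reachable states.
Reachable set includes: (0,0,0), (0,0,1), (0,0,2), (0,0,3), (0,0,4), (0,0,5), (0,0,6), (0,0,7), (0,0,8), (0,0,9), (0,0,10), (0,0,11) ...
Target (A=3, B=3, C=8) not in reachable set → no.

Answer: no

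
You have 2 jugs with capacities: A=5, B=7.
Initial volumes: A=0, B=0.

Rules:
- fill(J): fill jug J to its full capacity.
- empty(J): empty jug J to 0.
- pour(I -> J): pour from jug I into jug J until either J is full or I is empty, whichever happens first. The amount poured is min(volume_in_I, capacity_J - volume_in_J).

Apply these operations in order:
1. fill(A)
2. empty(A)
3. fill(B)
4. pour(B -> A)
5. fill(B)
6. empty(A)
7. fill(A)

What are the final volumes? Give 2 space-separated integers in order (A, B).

Answer: 5 7

Derivation:
Step 1: fill(A) -> (A=5 B=0)
Step 2: empty(A) -> (A=0 B=0)
Step 3: fill(B) -> (A=0 B=7)
Step 4: pour(B -> A) -> (A=5 B=2)
Step 5: fill(B) -> (A=5 B=7)
Step 6: empty(A) -> (A=0 B=7)
Step 7: fill(A) -> (A=5 B=7)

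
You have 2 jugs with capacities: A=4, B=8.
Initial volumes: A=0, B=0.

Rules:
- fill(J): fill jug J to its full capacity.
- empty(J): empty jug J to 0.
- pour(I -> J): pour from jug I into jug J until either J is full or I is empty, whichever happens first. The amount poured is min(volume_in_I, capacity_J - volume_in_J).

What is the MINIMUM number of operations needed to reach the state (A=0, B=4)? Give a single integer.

Answer: 2

Derivation:
BFS from (A=0, B=0). One shortest path:
  1. fill(A) -> (A=4 B=0)
  2. pour(A -> B) -> (A=0 B=4)
Reached target in 2 moves.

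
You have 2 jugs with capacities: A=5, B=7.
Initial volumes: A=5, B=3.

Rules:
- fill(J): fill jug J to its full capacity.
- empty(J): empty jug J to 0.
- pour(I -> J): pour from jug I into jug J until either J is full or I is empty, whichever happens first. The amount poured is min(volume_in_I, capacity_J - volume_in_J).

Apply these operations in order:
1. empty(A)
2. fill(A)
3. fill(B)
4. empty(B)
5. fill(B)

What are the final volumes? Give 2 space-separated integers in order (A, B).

Answer: 5 7

Derivation:
Step 1: empty(A) -> (A=0 B=3)
Step 2: fill(A) -> (A=5 B=3)
Step 3: fill(B) -> (A=5 B=7)
Step 4: empty(B) -> (A=5 B=0)
Step 5: fill(B) -> (A=5 B=7)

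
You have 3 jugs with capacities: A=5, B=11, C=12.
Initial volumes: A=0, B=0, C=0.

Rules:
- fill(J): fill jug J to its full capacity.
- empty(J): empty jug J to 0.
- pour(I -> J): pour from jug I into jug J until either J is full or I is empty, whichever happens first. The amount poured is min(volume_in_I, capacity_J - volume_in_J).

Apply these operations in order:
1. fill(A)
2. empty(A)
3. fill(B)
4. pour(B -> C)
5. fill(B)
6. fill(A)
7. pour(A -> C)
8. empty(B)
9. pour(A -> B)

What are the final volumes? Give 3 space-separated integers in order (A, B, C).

Step 1: fill(A) -> (A=5 B=0 C=0)
Step 2: empty(A) -> (A=0 B=0 C=0)
Step 3: fill(B) -> (A=0 B=11 C=0)
Step 4: pour(B -> C) -> (A=0 B=0 C=11)
Step 5: fill(B) -> (A=0 B=11 C=11)
Step 6: fill(A) -> (A=5 B=11 C=11)
Step 7: pour(A -> C) -> (A=4 B=11 C=12)
Step 8: empty(B) -> (A=4 B=0 C=12)
Step 9: pour(A -> B) -> (A=0 B=4 C=12)

Answer: 0 4 12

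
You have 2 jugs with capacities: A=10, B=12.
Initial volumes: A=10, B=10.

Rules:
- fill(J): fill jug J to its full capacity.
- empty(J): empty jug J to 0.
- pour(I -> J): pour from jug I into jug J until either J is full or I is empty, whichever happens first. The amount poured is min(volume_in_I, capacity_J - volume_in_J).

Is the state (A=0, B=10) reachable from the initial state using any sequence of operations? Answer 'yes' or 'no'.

Answer: yes

Derivation:
BFS from (A=10, B=10):
  1. empty(A) -> (A=0 B=10)
Target reached → yes.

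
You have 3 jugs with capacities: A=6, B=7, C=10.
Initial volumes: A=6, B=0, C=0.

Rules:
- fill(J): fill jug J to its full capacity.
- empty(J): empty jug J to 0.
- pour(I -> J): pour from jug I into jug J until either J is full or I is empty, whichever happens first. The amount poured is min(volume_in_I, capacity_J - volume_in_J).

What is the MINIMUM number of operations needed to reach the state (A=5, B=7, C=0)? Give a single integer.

BFS from (A=6, B=0, C=0). One shortest path:
  1. pour(A -> B) -> (A=0 B=6 C=0)
  2. fill(A) -> (A=6 B=6 C=0)
  3. pour(A -> B) -> (A=5 B=7 C=0)
Reached target in 3 moves.

Answer: 3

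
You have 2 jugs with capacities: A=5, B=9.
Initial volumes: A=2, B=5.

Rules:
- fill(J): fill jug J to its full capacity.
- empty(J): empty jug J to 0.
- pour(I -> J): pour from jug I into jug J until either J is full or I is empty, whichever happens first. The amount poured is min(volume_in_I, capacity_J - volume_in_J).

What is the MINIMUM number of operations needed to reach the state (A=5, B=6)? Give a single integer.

BFS from (A=2, B=5). One shortest path:
  1. fill(B) -> (A=2 B=9)
  2. pour(B -> A) -> (A=5 B=6)
Reached target in 2 moves.

Answer: 2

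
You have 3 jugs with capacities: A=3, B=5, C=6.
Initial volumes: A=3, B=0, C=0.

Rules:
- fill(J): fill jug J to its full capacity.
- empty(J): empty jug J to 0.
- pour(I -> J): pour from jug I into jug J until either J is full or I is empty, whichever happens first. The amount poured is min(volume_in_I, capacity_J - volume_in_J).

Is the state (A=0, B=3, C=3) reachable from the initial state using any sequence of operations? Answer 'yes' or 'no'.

Answer: yes

Derivation:
BFS from (A=3, B=0, C=0):
  1. pour(A -> B) -> (A=0 B=3 C=0)
  2. fill(A) -> (A=3 B=3 C=0)
  3. pour(A -> C) -> (A=0 B=3 C=3)
Target reached → yes.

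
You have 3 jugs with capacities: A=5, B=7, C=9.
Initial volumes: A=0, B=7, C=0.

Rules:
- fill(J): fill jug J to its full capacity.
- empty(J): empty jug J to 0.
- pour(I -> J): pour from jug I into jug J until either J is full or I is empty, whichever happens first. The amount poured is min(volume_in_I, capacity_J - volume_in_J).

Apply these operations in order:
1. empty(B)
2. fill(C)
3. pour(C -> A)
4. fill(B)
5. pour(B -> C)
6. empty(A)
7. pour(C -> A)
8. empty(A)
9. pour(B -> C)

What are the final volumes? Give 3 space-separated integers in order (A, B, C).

Answer: 0 0 6

Derivation:
Step 1: empty(B) -> (A=0 B=0 C=0)
Step 2: fill(C) -> (A=0 B=0 C=9)
Step 3: pour(C -> A) -> (A=5 B=0 C=4)
Step 4: fill(B) -> (A=5 B=7 C=4)
Step 5: pour(B -> C) -> (A=5 B=2 C=9)
Step 6: empty(A) -> (A=0 B=2 C=9)
Step 7: pour(C -> A) -> (A=5 B=2 C=4)
Step 8: empty(A) -> (A=0 B=2 C=4)
Step 9: pour(B -> C) -> (A=0 B=0 C=6)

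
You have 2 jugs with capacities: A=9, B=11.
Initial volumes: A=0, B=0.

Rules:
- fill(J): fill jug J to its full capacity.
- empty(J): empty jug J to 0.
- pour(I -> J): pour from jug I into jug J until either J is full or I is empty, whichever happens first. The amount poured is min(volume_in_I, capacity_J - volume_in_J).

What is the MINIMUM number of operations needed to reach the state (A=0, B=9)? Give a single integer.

BFS from (A=0, B=0). One shortest path:
  1. fill(A) -> (A=9 B=0)
  2. pour(A -> B) -> (A=0 B=9)
Reached target in 2 moves.

Answer: 2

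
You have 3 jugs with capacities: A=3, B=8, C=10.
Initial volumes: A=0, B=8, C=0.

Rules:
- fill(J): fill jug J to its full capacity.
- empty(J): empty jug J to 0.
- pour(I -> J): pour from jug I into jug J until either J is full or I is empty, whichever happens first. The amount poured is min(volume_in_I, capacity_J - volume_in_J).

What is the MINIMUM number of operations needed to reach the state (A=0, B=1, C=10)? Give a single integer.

BFS from (A=0, B=8, C=0). One shortest path:
  1. fill(A) -> (A=3 B=8 C=0)
  2. pour(A -> C) -> (A=0 B=8 C=3)
  3. pour(B -> C) -> (A=0 B=1 C=10)
Reached target in 3 moves.

Answer: 3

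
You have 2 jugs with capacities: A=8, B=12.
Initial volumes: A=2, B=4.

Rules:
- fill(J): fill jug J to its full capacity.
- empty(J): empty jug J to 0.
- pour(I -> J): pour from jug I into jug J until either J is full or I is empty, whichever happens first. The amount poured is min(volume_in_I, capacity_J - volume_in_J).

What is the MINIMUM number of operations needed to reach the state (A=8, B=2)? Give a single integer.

Answer: 3

Derivation:
BFS from (A=2, B=4). One shortest path:
  1. empty(B) -> (A=2 B=0)
  2. pour(A -> B) -> (A=0 B=2)
  3. fill(A) -> (A=8 B=2)
Reached target in 3 moves.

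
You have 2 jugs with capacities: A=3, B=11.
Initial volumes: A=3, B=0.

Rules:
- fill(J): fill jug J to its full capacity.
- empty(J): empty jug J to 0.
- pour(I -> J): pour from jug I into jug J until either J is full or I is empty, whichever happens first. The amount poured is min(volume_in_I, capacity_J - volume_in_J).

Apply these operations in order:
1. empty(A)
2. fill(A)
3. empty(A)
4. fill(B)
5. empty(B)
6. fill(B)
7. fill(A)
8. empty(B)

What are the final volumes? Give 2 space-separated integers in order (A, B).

Step 1: empty(A) -> (A=0 B=0)
Step 2: fill(A) -> (A=3 B=0)
Step 3: empty(A) -> (A=0 B=0)
Step 4: fill(B) -> (A=0 B=11)
Step 5: empty(B) -> (A=0 B=0)
Step 6: fill(B) -> (A=0 B=11)
Step 7: fill(A) -> (A=3 B=11)
Step 8: empty(B) -> (A=3 B=0)

Answer: 3 0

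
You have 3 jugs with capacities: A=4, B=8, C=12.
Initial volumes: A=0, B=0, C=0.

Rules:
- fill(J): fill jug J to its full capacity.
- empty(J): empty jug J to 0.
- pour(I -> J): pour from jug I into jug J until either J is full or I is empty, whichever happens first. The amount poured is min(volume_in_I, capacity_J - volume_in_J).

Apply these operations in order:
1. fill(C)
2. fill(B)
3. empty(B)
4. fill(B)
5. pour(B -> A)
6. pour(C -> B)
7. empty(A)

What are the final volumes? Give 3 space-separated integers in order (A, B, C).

Answer: 0 8 8

Derivation:
Step 1: fill(C) -> (A=0 B=0 C=12)
Step 2: fill(B) -> (A=0 B=8 C=12)
Step 3: empty(B) -> (A=0 B=0 C=12)
Step 4: fill(B) -> (A=0 B=8 C=12)
Step 5: pour(B -> A) -> (A=4 B=4 C=12)
Step 6: pour(C -> B) -> (A=4 B=8 C=8)
Step 7: empty(A) -> (A=0 B=8 C=8)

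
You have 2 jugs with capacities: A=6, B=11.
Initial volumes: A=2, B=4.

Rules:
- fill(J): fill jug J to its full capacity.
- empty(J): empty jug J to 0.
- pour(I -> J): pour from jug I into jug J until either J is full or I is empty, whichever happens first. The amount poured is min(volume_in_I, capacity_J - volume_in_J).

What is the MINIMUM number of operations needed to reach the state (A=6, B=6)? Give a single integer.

BFS from (A=2, B=4). One shortest path:
  1. pour(A -> B) -> (A=0 B=6)
  2. fill(A) -> (A=6 B=6)
Reached target in 2 moves.

Answer: 2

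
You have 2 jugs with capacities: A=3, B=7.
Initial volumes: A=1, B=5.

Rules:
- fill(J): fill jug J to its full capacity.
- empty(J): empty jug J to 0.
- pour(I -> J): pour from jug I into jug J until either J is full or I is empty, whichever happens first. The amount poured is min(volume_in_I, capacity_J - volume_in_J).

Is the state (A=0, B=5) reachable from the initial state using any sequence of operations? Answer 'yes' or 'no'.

Answer: yes

Derivation:
BFS from (A=1, B=5):
  1. empty(A) -> (A=0 B=5)
Target reached → yes.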